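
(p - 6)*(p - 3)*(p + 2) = p^3 - 7*p^2 + 36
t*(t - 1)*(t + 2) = t^3 + t^2 - 2*t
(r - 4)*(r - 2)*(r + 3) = r^3 - 3*r^2 - 10*r + 24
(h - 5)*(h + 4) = h^2 - h - 20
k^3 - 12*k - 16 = (k - 4)*(k + 2)^2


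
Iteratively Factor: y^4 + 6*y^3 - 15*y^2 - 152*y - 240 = (y + 4)*(y^3 + 2*y^2 - 23*y - 60) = (y - 5)*(y + 4)*(y^2 + 7*y + 12) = (y - 5)*(y + 4)^2*(y + 3)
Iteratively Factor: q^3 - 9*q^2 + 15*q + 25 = (q - 5)*(q^2 - 4*q - 5) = (q - 5)^2*(q + 1)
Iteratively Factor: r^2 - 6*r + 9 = (r - 3)*(r - 3)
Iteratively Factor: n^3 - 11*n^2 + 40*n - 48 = (n - 4)*(n^2 - 7*n + 12) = (n - 4)^2*(n - 3)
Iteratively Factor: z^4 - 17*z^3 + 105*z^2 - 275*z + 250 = (z - 5)*(z^3 - 12*z^2 + 45*z - 50) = (z - 5)^2*(z^2 - 7*z + 10) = (z - 5)^3*(z - 2)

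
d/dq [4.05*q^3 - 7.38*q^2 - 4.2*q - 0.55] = 12.15*q^2 - 14.76*q - 4.2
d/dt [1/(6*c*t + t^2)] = 2*(-3*c - t)/(t^2*(6*c + t)^2)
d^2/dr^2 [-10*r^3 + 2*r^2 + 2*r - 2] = 4 - 60*r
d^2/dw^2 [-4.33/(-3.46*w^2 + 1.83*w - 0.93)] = (-103.674056*w^2 + 54.833388*w + 4.33*(6.92*w - 1.83)*(13.84*w - 3.66) - 27.866148)/(3.46*w^2 - 1.83*w + 0.93)^3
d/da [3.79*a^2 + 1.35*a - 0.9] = 7.58*a + 1.35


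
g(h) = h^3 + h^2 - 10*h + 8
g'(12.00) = 446.00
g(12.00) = 1760.00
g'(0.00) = -10.00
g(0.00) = 8.00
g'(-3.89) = 27.62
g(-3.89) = 3.17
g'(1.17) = -3.55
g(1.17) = -0.73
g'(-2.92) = 9.74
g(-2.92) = 20.83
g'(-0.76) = -9.79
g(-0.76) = 15.74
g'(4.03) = 46.78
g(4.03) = 49.39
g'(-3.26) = 15.36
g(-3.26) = 16.58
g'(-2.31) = 1.39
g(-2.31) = 24.11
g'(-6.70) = 111.27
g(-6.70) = -180.87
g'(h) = 3*h^2 + 2*h - 10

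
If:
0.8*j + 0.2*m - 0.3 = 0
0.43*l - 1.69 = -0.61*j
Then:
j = 0.375 - 0.25*m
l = 0.354651162790698*m + 3.39825581395349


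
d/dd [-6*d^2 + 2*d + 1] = 2 - 12*d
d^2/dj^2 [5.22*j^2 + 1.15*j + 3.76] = 10.4400000000000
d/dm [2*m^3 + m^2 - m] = 6*m^2 + 2*m - 1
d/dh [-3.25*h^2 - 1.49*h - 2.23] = -6.5*h - 1.49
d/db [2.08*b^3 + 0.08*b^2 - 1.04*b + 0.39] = 6.24*b^2 + 0.16*b - 1.04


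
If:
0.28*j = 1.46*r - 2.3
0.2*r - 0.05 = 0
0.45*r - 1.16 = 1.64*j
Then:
No Solution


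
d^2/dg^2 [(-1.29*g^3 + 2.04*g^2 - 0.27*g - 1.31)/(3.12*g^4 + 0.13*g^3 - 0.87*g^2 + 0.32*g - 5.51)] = (-25.1147520000001*g^9 + 119.149056*g^8 - 47.584368*g^7 - 227.910462*g^6 - 567.92853*g^5 + 895.624158*g^4 - 62.382828*g^3 - 323.870406*g^2 - 230.663274*g + 135.208286)/(30.371328*g^12 + 3.796416*g^11 - 25.2486*g^10 + 7.229989*g^9 - 153.090405*g^8 - 18.309369*g^7 + 89.541516*g^6 - 28.501458*g^5 + 270.016419*g^4 + 21.077111*g^3 - 80.932533*g^2 + 29.145696*g - 167.284151)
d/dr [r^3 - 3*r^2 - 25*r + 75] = 3*r^2 - 6*r - 25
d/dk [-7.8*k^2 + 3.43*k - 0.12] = 3.43 - 15.6*k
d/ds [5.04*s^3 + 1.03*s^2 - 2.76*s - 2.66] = 15.12*s^2 + 2.06*s - 2.76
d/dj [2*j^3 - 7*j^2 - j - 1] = 6*j^2 - 14*j - 1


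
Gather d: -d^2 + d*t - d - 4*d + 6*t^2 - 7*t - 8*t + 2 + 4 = -d^2 + d*(t - 5) + 6*t^2 - 15*t + 6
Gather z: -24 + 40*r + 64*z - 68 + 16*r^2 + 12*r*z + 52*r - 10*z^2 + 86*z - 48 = 16*r^2 + 92*r - 10*z^2 + z*(12*r + 150) - 140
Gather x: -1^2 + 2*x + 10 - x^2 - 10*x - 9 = -x^2 - 8*x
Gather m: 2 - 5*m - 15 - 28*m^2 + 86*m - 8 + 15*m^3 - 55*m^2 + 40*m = 15*m^3 - 83*m^2 + 121*m - 21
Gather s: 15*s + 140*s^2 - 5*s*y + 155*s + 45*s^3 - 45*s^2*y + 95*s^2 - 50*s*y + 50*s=45*s^3 + s^2*(235 - 45*y) + s*(220 - 55*y)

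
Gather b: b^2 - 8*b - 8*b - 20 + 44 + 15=b^2 - 16*b + 39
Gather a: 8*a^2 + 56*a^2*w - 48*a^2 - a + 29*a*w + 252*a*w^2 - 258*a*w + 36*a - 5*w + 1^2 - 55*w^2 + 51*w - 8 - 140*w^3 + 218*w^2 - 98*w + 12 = a^2*(56*w - 40) + a*(252*w^2 - 229*w + 35) - 140*w^3 + 163*w^2 - 52*w + 5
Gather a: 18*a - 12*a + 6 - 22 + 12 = 6*a - 4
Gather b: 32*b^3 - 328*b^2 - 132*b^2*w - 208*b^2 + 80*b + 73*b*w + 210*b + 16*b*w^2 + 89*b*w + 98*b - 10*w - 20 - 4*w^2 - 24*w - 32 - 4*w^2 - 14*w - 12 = 32*b^3 + b^2*(-132*w - 536) + b*(16*w^2 + 162*w + 388) - 8*w^2 - 48*w - 64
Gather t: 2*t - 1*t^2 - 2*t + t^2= 0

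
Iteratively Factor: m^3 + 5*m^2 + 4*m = (m + 4)*(m^2 + m) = (m + 1)*(m + 4)*(m)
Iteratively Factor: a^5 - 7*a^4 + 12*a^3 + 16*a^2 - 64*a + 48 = (a - 2)*(a^4 - 5*a^3 + 2*a^2 + 20*a - 24) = (a - 2)*(a + 2)*(a^3 - 7*a^2 + 16*a - 12) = (a - 2)^2*(a + 2)*(a^2 - 5*a + 6) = (a - 3)*(a - 2)^2*(a + 2)*(a - 2)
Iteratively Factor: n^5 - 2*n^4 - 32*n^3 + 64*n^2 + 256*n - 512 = (n - 2)*(n^4 - 32*n^2 + 256) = (n - 4)*(n - 2)*(n^3 + 4*n^2 - 16*n - 64) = (n - 4)*(n - 2)*(n + 4)*(n^2 - 16) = (n - 4)^2*(n - 2)*(n + 4)*(n + 4)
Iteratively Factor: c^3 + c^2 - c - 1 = (c + 1)*(c^2 - 1) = (c + 1)^2*(c - 1)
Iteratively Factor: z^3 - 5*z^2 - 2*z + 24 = (z + 2)*(z^2 - 7*z + 12) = (z - 3)*(z + 2)*(z - 4)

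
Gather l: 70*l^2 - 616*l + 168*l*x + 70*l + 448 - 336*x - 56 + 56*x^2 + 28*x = 70*l^2 + l*(168*x - 546) + 56*x^2 - 308*x + 392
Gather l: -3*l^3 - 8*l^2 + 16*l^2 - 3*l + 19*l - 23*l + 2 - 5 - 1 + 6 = -3*l^3 + 8*l^2 - 7*l + 2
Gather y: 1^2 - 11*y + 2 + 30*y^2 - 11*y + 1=30*y^2 - 22*y + 4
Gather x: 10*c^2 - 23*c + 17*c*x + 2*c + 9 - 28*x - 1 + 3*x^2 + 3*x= 10*c^2 - 21*c + 3*x^2 + x*(17*c - 25) + 8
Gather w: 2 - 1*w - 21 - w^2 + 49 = -w^2 - w + 30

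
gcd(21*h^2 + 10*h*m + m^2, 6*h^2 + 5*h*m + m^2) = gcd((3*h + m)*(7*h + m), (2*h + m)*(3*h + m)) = 3*h + m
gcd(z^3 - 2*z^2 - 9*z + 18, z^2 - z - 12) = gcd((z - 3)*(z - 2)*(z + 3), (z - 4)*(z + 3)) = z + 3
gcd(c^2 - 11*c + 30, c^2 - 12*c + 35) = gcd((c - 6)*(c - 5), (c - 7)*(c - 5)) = c - 5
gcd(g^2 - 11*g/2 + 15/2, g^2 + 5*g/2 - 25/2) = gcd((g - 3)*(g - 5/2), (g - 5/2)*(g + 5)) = g - 5/2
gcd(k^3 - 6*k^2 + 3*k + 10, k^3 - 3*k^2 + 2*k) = k - 2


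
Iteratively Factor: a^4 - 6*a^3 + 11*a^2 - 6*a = (a - 2)*(a^3 - 4*a^2 + 3*a) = a*(a - 2)*(a^2 - 4*a + 3) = a*(a - 3)*(a - 2)*(a - 1)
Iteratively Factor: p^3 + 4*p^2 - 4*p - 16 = (p + 2)*(p^2 + 2*p - 8) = (p + 2)*(p + 4)*(p - 2)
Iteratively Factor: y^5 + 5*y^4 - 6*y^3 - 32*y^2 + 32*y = (y - 2)*(y^4 + 7*y^3 + 8*y^2 - 16*y) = (y - 2)*(y + 4)*(y^3 + 3*y^2 - 4*y) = (y - 2)*(y - 1)*(y + 4)*(y^2 + 4*y) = (y - 2)*(y - 1)*(y + 4)^2*(y)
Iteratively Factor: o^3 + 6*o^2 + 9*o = (o + 3)*(o^2 + 3*o) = (o + 3)^2*(o)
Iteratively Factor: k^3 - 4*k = (k - 2)*(k^2 + 2*k) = (k - 2)*(k + 2)*(k)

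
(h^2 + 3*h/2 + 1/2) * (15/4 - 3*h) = -3*h^3 - 3*h^2/4 + 33*h/8 + 15/8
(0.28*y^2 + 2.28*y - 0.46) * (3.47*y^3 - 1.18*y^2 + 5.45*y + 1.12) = 0.9716*y^5 + 7.5812*y^4 - 2.7606*y^3 + 13.2824*y^2 + 0.0465999999999998*y - 0.5152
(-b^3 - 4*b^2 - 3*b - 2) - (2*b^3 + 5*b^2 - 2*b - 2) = -3*b^3 - 9*b^2 - b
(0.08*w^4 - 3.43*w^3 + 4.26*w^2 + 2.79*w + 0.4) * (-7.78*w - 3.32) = -0.6224*w^5 + 26.4198*w^4 - 21.7552*w^3 - 35.8494*w^2 - 12.3748*w - 1.328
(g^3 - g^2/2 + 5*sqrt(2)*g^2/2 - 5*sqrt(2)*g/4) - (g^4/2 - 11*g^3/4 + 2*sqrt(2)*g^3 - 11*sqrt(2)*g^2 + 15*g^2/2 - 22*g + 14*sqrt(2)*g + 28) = -g^4/2 - 2*sqrt(2)*g^3 + 15*g^3/4 - 8*g^2 + 27*sqrt(2)*g^2/2 - 61*sqrt(2)*g/4 + 22*g - 28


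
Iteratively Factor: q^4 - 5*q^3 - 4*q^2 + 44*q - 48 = (q + 3)*(q^3 - 8*q^2 + 20*q - 16) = (q - 2)*(q + 3)*(q^2 - 6*q + 8) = (q - 2)^2*(q + 3)*(q - 4)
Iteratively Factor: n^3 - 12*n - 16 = (n + 2)*(n^2 - 2*n - 8) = (n - 4)*(n + 2)*(n + 2)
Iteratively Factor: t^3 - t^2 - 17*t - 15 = (t - 5)*(t^2 + 4*t + 3) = (t - 5)*(t + 1)*(t + 3)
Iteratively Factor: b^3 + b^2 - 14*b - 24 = (b + 3)*(b^2 - 2*b - 8) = (b + 2)*(b + 3)*(b - 4)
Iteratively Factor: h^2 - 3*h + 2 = (h - 1)*(h - 2)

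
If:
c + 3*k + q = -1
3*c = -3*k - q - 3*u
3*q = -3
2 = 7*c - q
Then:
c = 1/7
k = -1/21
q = -1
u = 5/21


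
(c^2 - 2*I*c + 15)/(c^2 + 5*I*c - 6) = (c - 5*I)/(c + 2*I)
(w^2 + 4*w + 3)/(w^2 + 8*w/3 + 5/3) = 3*(w + 3)/(3*w + 5)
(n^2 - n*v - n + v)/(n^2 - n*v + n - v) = (n - 1)/(n + 1)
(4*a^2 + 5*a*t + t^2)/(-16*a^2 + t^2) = (a + t)/(-4*a + t)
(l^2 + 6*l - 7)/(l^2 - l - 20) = (-l^2 - 6*l + 7)/(-l^2 + l + 20)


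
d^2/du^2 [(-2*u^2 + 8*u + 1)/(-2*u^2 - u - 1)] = 2*(-36*u^3 - 24*u^2 + 42*u + 11)/(8*u^6 + 12*u^5 + 18*u^4 + 13*u^3 + 9*u^2 + 3*u + 1)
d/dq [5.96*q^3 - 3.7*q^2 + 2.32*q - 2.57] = 17.88*q^2 - 7.4*q + 2.32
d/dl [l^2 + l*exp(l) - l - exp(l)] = l*exp(l) + 2*l - 1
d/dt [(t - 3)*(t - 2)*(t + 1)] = 3*t^2 - 8*t + 1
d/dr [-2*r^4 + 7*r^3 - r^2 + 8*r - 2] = -8*r^3 + 21*r^2 - 2*r + 8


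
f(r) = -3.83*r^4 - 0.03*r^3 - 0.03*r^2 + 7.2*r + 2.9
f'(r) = -15.32*r^3 - 0.09*r^2 - 0.06*r + 7.2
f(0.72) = 7.03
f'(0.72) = 1.39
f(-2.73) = -229.11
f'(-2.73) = 318.40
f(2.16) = -65.36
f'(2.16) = -147.74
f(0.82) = 7.04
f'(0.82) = -1.36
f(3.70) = -690.19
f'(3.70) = -770.26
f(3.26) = -407.57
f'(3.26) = -524.73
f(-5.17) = -2767.26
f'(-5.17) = 2122.15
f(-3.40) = -532.56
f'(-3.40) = 608.50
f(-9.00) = -25171.09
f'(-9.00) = 11168.73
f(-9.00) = -25171.09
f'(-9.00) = 11168.73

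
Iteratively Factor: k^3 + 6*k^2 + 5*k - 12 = (k + 3)*(k^2 + 3*k - 4) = (k - 1)*(k + 3)*(k + 4)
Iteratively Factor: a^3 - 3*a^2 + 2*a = (a - 1)*(a^2 - 2*a) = (a - 2)*(a - 1)*(a)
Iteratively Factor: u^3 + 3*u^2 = (u + 3)*(u^2) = u*(u + 3)*(u)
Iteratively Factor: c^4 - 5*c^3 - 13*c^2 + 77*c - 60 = (c - 5)*(c^3 - 13*c + 12) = (c - 5)*(c + 4)*(c^2 - 4*c + 3) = (c - 5)*(c - 1)*(c + 4)*(c - 3)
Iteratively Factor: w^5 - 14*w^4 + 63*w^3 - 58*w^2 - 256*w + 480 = (w + 2)*(w^4 - 16*w^3 + 95*w^2 - 248*w + 240) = (w - 4)*(w + 2)*(w^3 - 12*w^2 + 47*w - 60) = (w - 5)*(w - 4)*(w + 2)*(w^2 - 7*w + 12) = (w - 5)*(w - 4)^2*(w + 2)*(w - 3)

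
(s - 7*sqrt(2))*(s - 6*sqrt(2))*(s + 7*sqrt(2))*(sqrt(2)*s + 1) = sqrt(2)*s^4 - 11*s^3 - 104*sqrt(2)*s^2 + 1078*s + 588*sqrt(2)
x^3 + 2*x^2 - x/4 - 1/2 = (x - 1/2)*(x + 1/2)*(x + 2)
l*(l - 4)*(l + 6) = l^3 + 2*l^2 - 24*l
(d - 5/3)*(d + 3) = d^2 + 4*d/3 - 5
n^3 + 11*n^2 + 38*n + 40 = (n + 2)*(n + 4)*(n + 5)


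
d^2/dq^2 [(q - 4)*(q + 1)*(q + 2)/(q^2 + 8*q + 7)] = 110/(q^3 + 21*q^2 + 147*q + 343)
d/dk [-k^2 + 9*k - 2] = 9 - 2*k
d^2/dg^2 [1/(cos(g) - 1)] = (sin(g)^2 - cos(g) + 1)/(cos(g) - 1)^3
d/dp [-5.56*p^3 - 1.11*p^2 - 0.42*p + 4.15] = -16.68*p^2 - 2.22*p - 0.42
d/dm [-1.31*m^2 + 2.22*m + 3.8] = 2.22 - 2.62*m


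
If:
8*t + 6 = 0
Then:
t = -3/4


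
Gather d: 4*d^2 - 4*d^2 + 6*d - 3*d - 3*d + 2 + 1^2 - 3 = 0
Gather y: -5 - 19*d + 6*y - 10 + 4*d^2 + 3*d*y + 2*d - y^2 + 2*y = 4*d^2 - 17*d - y^2 + y*(3*d + 8) - 15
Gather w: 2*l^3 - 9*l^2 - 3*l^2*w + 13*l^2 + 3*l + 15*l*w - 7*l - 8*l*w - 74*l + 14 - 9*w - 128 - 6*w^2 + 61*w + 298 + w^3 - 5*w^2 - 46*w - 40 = 2*l^3 + 4*l^2 - 78*l + w^3 - 11*w^2 + w*(-3*l^2 + 7*l + 6) + 144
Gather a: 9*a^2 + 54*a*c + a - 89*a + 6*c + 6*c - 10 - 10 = 9*a^2 + a*(54*c - 88) + 12*c - 20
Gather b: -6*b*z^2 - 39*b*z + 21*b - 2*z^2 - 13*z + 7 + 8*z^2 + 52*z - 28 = b*(-6*z^2 - 39*z + 21) + 6*z^2 + 39*z - 21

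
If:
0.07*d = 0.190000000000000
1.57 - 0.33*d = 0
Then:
No Solution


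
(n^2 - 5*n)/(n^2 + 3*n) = (n - 5)/(n + 3)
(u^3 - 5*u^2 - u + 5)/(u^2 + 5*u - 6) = (u^2 - 4*u - 5)/(u + 6)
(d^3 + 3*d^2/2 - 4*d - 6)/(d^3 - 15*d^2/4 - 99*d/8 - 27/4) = 4*(d^2 - 4)/(4*d^2 - 21*d - 18)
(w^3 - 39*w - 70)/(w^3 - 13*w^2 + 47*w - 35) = (w^2 + 7*w + 10)/(w^2 - 6*w + 5)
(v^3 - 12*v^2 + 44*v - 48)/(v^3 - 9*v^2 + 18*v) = (v^2 - 6*v + 8)/(v*(v - 3))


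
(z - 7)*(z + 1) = z^2 - 6*z - 7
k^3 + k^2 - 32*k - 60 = (k - 6)*(k + 2)*(k + 5)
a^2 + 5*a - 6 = (a - 1)*(a + 6)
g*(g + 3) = g^2 + 3*g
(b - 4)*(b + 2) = b^2 - 2*b - 8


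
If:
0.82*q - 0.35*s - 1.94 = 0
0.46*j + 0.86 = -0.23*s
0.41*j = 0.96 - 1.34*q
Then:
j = 0.10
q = 0.69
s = -3.93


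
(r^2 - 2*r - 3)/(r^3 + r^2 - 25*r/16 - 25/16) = 16*(r - 3)/(16*r^2 - 25)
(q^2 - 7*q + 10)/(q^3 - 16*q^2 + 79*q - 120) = (q - 2)/(q^2 - 11*q + 24)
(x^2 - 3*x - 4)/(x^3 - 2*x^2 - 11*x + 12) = (x + 1)/(x^2 + 2*x - 3)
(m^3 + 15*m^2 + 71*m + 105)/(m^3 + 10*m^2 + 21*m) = (m + 5)/m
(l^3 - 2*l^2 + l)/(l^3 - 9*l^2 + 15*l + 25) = l*(l^2 - 2*l + 1)/(l^3 - 9*l^2 + 15*l + 25)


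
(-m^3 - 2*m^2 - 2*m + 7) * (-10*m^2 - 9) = 10*m^5 + 20*m^4 + 29*m^3 - 52*m^2 + 18*m - 63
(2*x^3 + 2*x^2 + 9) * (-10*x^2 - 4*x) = -20*x^5 - 28*x^4 - 8*x^3 - 90*x^2 - 36*x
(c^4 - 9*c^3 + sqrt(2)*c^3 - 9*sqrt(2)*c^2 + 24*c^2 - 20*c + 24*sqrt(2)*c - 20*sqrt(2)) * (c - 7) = c^5 - 16*c^4 + sqrt(2)*c^4 - 16*sqrt(2)*c^3 + 87*c^3 - 188*c^2 + 87*sqrt(2)*c^2 - 188*sqrt(2)*c + 140*c + 140*sqrt(2)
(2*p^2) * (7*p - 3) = 14*p^3 - 6*p^2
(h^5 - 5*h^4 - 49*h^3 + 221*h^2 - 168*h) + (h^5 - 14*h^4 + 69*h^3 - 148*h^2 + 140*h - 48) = 2*h^5 - 19*h^4 + 20*h^3 + 73*h^2 - 28*h - 48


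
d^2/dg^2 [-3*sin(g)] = 3*sin(g)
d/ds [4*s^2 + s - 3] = 8*s + 1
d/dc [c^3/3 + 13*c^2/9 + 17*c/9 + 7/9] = c^2 + 26*c/9 + 17/9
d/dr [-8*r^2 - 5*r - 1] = -16*r - 5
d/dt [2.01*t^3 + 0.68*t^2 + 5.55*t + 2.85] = 6.03*t^2 + 1.36*t + 5.55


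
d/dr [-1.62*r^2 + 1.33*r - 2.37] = 1.33 - 3.24*r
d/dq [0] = 0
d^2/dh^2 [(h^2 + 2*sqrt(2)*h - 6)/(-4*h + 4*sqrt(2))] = 0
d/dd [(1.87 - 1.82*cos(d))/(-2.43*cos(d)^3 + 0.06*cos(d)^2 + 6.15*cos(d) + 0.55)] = (8.8452*cos(d)^3 - 13.7415*cos(d)^2 + 0.224399999999999*cos(d) + 12.5015)*sin(d)/(5.9049*cos(d)^6 - 0.2916*cos(d)^5 - 29.8854*cos(d)^4 - 1.935*cos(d)^3 + 37.8885*cos(d)^2 + 6.765*cos(d) + 0.3025)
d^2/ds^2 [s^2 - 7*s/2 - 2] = 2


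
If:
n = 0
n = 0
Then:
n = 0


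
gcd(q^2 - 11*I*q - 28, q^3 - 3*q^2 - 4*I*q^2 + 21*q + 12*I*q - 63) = q - 7*I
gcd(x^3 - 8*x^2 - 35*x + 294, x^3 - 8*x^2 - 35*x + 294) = x^3 - 8*x^2 - 35*x + 294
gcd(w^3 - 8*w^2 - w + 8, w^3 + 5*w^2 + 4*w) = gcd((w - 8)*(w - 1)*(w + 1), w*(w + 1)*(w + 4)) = w + 1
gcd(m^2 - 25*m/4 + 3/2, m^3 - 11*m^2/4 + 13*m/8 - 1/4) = m - 1/4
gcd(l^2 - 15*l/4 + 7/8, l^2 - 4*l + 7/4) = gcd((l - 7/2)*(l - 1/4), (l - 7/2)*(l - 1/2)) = l - 7/2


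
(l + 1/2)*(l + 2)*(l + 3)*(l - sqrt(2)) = l^4 - sqrt(2)*l^3 + 11*l^3/2 - 11*sqrt(2)*l^2/2 + 17*l^2/2 - 17*sqrt(2)*l/2 + 3*l - 3*sqrt(2)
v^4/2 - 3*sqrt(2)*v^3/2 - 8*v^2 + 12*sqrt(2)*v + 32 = (v/2 + sqrt(2))*(v - 4*sqrt(2))*(v - 2*sqrt(2))*(v + sqrt(2))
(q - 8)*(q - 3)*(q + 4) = q^3 - 7*q^2 - 20*q + 96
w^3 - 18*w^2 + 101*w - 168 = (w - 8)*(w - 7)*(w - 3)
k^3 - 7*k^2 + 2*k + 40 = (k - 5)*(k - 4)*(k + 2)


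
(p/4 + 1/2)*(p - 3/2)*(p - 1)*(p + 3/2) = p^4/4 + p^3/4 - 17*p^2/16 - 9*p/16 + 9/8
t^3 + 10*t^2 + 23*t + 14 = (t + 1)*(t + 2)*(t + 7)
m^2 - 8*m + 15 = (m - 5)*(m - 3)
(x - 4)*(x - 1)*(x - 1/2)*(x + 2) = x^4 - 7*x^3/2 - 9*x^2/2 + 11*x - 4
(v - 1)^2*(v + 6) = v^3 + 4*v^2 - 11*v + 6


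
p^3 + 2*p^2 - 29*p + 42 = (p - 3)*(p - 2)*(p + 7)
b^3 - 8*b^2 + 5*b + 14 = (b - 7)*(b - 2)*(b + 1)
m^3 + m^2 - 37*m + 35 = (m - 5)*(m - 1)*(m + 7)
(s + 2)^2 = s^2 + 4*s + 4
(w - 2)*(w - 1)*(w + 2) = w^3 - w^2 - 4*w + 4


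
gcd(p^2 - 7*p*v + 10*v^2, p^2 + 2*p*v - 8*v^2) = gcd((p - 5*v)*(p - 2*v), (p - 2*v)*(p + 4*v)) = p - 2*v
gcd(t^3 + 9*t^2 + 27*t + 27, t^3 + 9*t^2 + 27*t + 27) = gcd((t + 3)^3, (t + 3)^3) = t^3 + 9*t^2 + 27*t + 27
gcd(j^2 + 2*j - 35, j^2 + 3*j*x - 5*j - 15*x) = j - 5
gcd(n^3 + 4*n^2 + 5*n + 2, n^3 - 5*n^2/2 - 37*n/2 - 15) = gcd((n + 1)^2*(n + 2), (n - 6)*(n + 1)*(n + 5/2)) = n + 1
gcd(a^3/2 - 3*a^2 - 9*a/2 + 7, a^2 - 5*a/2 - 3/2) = 1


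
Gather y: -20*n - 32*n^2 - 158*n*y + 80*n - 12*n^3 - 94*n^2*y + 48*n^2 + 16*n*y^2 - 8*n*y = -12*n^3 + 16*n^2 + 16*n*y^2 + 60*n + y*(-94*n^2 - 166*n)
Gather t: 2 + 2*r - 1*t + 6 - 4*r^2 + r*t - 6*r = -4*r^2 - 4*r + t*(r - 1) + 8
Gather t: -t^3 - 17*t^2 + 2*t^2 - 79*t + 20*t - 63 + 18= -t^3 - 15*t^2 - 59*t - 45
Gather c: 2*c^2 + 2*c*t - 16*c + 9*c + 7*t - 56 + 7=2*c^2 + c*(2*t - 7) + 7*t - 49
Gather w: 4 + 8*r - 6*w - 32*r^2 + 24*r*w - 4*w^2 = -32*r^2 + 8*r - 4*w^2 + w*(24*r - 6) + 4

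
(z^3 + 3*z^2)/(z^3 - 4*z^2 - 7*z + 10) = z^2*(z + 3)/(z^3 - 4*z^2 - 7*z + 10)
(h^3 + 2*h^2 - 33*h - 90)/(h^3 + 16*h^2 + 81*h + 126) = (h^2 - h - 30)/(h^2 + 13*h + 42)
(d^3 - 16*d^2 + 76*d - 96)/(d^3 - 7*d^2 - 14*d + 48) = (d - 6)/(d + 3)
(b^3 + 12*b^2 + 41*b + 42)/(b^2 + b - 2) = (b^2 + 10*b + 21)/(b - 1)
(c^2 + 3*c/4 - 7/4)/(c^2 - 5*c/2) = (4*c^2 + 3*c - 7)/(2*c*(2*c - 5))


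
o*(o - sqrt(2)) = o^2 - sqrt(2)*o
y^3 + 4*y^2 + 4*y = y*(y + 2)^2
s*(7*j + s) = 7*j*s + s^2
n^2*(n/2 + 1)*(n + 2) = n^4/2 + 2*n^3 + 2*n^2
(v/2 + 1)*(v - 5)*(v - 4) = v^3/2 - 7*v^2/2 + v + 20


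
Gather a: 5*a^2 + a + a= 5*a^2 + 2*a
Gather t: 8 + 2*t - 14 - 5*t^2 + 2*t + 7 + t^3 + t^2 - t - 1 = t^3 - 4*t^2 + 3*t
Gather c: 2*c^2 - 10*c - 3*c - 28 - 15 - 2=2*c^2 - 13*c - 45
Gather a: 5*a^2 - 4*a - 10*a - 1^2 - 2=5*a^2 - 14*a - 3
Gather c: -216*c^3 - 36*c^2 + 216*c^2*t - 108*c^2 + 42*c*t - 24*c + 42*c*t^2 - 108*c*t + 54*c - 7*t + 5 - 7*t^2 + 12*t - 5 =-216*c^3 + c^2*(216*t - 144) + c*(42*t^2 - 66*t + 30) - 7*t^2 + 5*t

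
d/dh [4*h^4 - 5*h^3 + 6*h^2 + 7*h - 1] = 16*h^3 - 15*h^2 + 12*h + 7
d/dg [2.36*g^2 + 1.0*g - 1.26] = 4.72*g + 1.0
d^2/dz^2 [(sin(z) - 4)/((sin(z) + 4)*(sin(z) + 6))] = (-sin(z)^5 + 26*sin(z)^4 + 266*sin(z)^3 + 232*sin(z)^2 - 1920*sin(z) - 1088)/((sin(z) + 4)^3*(sin(z) + 6)^3)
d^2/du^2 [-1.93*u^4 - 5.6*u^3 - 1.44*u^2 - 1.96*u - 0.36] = -23.16*u^2 - 33.6*u - 2.88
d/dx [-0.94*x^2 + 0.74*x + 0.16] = 0.74 - 1.88*x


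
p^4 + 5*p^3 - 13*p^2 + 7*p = p*(p - 1)^2*(p + 7)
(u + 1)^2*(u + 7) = u^3 + 9*u^2 + 15*u + 7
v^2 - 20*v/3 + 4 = (v - 6)*(v - 2/3)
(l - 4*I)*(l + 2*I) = l^2 - 2*I*l + 8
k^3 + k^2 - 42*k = k*(k - 6)*(k + 7)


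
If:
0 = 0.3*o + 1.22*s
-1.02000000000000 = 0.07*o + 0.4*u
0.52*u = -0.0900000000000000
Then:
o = -13.58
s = 3.34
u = -0.17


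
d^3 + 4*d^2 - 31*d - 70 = (d - 5)*(d + 2)*(d + 7)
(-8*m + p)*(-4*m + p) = 32*m^2 - 12*m*p + p^2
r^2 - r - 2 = (r - 2)*(r + 1)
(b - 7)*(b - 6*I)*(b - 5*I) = b^3 - 7*b^2 - 11*I*b^2 - 30*b + 77*I*b + 210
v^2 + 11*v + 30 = (v + 5)*(v + 6)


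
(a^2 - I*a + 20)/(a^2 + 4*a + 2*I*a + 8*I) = (a^2 - I*a + 20)/(a^2 + 2*a*(2 + I) + 8*I)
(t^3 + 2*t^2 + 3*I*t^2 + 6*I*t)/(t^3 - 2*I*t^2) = (t^2 + t*(2 + 3*I) + 6*I)/(t*(t - 2*I))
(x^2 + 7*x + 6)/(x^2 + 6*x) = (x + 1)/x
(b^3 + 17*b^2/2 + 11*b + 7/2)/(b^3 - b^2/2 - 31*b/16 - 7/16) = 8*(2*b^2 + 15*b + 7)/(16*b^2 - 24*b - 7)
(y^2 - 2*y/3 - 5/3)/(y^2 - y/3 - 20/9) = 3*(y + 1)/(3*y + 4)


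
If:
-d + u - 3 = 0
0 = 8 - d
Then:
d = 8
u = 11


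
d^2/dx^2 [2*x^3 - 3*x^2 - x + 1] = 12*x - 6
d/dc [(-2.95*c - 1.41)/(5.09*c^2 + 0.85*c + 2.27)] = (15.0155*c^2 + 14.3538*c - 5.498)/(25.9081*c^4 + 8.653*c^3 + 23.8311*c^2 + 3.859*c + 5.1529)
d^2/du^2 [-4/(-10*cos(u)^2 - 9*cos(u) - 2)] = 4*(-400*sin(u)^4 + 201*sin(u)^2 + 711*cos(u)/2 - 135*cos(3*u)/2 + 321)/((2*cos(u) + 1)^3*(5*cos(u) + 2)^3)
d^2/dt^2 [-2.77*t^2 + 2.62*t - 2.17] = -5.54000000000000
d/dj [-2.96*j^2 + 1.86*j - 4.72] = 1.86 - 5.92*j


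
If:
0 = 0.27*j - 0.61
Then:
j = 2.26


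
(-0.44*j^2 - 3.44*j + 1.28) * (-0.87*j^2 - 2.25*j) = 0.3828*j^4 + 3.9828*j^3 + 6.6264*j^2 - 2.88*j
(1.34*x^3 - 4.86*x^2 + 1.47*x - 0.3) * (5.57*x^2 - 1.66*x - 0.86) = 7.4638*x^5 - 29.2946*x^4 + 15.1031*x^3 + 0.0684000000000005*x^2 - 0.7662*x + 0.258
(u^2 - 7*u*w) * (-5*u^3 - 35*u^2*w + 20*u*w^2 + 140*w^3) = -5*u^5 + 265*u^3*w^2 - 980*u*w^4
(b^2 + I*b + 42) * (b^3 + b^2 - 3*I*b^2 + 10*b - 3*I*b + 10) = b^5 + b^4 - 2*I*b^4 + 55*b^3 - 2*I*b^3 + 55*b^2 - 116*I*b^2 + 420*b - 116*I*b + 420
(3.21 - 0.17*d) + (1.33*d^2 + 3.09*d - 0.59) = 1.33*d^2 + 2.92*d + 2.62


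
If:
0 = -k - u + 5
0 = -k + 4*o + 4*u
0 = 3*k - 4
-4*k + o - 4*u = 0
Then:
No Solution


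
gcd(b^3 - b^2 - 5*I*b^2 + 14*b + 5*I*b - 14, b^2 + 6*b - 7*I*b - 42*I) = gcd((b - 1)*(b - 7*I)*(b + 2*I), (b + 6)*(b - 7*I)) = b - 7*I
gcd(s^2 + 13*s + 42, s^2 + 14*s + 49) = s + 7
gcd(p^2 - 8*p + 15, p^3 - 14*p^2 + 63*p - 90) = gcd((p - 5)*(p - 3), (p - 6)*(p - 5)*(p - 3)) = p^2 - 8*p + 15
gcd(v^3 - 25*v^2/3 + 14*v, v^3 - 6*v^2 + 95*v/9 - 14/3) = v - 7/3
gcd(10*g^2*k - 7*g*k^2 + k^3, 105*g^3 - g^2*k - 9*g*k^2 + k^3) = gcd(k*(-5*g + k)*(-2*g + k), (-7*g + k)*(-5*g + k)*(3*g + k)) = 5*g - k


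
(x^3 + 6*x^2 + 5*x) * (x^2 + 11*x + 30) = x^5 + 17*x^4 + 101*x^3 + 235*x^2 + 150*x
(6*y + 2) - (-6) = 6*y + 8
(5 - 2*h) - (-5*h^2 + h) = 5*h^2 - 3*h + 5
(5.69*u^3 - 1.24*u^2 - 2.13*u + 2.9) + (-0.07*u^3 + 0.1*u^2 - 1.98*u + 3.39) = 5.62*u^3 - 1.14*u^2 - 4.11*u + 6.29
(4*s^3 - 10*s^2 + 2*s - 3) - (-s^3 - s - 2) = 5*s^3 - 10*s^2 + 3*s - 1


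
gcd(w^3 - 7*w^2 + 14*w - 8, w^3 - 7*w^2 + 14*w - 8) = w^3 - 7*w^2 + 14*w - 8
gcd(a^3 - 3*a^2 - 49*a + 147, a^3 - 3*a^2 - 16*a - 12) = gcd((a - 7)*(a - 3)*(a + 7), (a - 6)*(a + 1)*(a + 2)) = 1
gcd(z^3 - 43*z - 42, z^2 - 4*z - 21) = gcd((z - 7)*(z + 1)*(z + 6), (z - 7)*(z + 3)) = z - 7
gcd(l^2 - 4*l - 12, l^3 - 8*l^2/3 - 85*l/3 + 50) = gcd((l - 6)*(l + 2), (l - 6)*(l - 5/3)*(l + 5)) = l - 6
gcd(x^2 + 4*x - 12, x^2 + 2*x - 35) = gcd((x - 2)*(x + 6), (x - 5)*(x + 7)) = 1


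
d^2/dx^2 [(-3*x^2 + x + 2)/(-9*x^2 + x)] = 4*(-27*x^3 - 243*x^2 + 27*x - 1)/(x^3*(729*x^3 - 243*x^2 + 27*x - 1))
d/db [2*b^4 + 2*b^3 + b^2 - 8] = 2*b*(4*b^2 + 3*b + 1)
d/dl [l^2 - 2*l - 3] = 2*l - 2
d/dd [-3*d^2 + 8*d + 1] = 8 - 6*d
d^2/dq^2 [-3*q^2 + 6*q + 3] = -6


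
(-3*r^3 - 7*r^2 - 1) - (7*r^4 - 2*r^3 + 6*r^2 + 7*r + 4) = -7*r^4 - r^3 - 13*r^2 - 7*r - 5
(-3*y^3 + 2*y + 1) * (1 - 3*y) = 9*y^4 - 3*y^3 - 6*y^2 - y + 1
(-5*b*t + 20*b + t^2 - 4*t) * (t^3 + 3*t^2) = -5*b*t^4 + 5*b*t^3 + 60*b*t^2 + t^5 - t^4 - 12*t^3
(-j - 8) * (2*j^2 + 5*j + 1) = -2*j^3 - 21*j^2 - 41*j - 8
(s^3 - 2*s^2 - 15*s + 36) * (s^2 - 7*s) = s^5 - 9*s^4 - s^3 + 141*s^2 - 252*s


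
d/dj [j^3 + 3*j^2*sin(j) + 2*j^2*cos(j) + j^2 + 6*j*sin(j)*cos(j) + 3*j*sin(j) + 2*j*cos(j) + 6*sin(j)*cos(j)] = -2*j^2*sin(j) + 3*j^2*cos(j) + 3*j^2 + 4*j*sin(j) + 7*j*cos(j) + 6*j*cos(2*j) + 2*j + 3*sin(j) + 3*sin(2*j) + 2*cos(j) + 6*cos(2*j)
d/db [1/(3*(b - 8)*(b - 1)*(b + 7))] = (-(b - 8)*(b - 1) - (b - 8)*(b + 7) - (b - 1)*(b + 7))/(3*(b - 8)^2*(b - 1)^2*(b + 7)^2)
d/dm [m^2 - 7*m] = 2*m - 7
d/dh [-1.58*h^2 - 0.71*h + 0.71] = -3.16*h - 0.71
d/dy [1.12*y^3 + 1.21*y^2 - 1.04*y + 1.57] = 3.36*y^2 + 2.42*y - 1.04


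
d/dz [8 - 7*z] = -7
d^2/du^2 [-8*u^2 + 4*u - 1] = -16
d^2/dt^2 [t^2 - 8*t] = 2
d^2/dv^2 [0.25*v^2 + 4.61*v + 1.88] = 0.500000000000000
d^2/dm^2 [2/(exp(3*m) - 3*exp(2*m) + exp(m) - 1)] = 2*((-9*exp(2*m) + 12*exp(m) - 1)*(exp(3*m) - 3*exp(2*m) + exp(m) - 1) + 2*(3*exp(2*m) - 6*exp(m) + 1)^2*exp(m))*exp(m)/(exp(3*m) - 3*exp(2*m) + exp(m) - 1)^3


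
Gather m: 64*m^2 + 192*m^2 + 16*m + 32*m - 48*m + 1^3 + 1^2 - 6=256*m^2 - 4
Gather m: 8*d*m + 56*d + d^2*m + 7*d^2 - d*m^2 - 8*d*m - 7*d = d^2*m + 7*d^2 - d*m^2 + 49*d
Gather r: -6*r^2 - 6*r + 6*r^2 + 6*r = 0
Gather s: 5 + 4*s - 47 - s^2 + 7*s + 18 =-s^2 + 11*s - 24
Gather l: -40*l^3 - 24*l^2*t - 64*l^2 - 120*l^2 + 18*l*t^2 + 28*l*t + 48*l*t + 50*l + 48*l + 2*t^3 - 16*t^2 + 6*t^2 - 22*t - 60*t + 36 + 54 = -40*l^3 + l^2*(-24*t - 184) + l*(18*t^2 + 76*t + 98) + 2*t^3 - 10*t^2 - 82*t + 90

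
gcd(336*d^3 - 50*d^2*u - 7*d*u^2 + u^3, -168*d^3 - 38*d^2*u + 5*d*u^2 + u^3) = -42*d^2 + d*u + u^2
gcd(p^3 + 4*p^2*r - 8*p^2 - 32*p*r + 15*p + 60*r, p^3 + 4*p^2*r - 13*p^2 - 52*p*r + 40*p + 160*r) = p^2 + 4*p*r - 5*p - 20*r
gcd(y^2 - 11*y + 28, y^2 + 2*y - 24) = y - 4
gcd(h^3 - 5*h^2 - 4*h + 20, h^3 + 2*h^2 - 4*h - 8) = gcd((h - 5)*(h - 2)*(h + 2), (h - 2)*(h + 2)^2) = h^2 - 4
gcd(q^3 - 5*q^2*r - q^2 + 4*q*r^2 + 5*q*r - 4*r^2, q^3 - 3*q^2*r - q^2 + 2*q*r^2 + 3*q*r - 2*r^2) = q^2 - q*r - q + r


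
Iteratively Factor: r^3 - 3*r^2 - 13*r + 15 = (r - 5)*(r^2 + 2*r - 3) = (r - 5)*(r + 3)*(r - 1)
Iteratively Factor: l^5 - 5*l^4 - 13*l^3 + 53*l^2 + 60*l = (l + 1)*(l^4 - 6*l^3 - 7*l^2 + 60*l) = (l - 4)*(l + 1)*(l^3 - 2*l^2 - 15*l) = (l - 4)*(l + 1)*(l + 3)*(l^2 - 5*l) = l*(l - 4)*(l + 1)*(l + 3)*(l - 5)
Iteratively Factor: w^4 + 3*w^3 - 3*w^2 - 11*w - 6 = (w - 2)*(w^3 + 5*w^2 + 7*w + 3) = (w - 2)*(w + 1)*(w^2 + 4*w + 3) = (w - 2)*(w + 1)^2*(w + 3)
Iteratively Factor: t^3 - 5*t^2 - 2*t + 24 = (t - 4)*(t^2 - t - 6) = (t - 4)*(t + 2)*(t - 3)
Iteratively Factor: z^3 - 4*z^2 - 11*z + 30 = (z - 2)*(z^2 - 2*z - 15) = (z - 5)*(z - 2)*(z + 3)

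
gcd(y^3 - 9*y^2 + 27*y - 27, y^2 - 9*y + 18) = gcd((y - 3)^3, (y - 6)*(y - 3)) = y - 3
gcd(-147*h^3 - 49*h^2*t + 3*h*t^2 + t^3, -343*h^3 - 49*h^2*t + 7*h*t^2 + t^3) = -49*h^2 + t^2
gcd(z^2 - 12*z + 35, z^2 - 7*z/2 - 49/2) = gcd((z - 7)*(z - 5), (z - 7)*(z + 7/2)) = z - 7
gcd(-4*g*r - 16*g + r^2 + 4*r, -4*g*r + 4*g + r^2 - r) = -4*g + r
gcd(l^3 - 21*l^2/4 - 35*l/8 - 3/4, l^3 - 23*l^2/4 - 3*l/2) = l^2 - 23*l/4 - 3/2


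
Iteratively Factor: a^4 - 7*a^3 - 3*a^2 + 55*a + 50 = (a + 2)*(a^3 - 9*a^2 + 15*a + 25) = (a - 5)*(a + 2)*(a^2 - 4*a - 5) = (a - 5)*(a + 1)*(a + 2)*(a - 5)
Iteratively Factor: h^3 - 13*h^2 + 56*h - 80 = (h - 4)*(h^2 - 9*h + 20) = (h - 5)*(h - 4)*(h - 4)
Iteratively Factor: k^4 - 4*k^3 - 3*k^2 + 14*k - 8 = (k + 2)*(k^3 - 6*k^2 + 9*k - 4) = (k - 4)*(k + 2)*(k^2 - 2*k + 1) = (k - 4)*(k - 1)*(k + 2)*(k - 1)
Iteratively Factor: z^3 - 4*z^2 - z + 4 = (z + 1)*(z^2 - 5*z + 4) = (z - 4)*(z + 1)*(z - 1)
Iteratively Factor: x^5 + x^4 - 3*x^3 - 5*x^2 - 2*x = (x - 2)*(x^4 + 3*x^3 + 3*x^2 + x) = (x - 2)*(x + 1)*(x^3 + 2*x^2 + x) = x*(x - 2)*(x + 1)*(x^2 + 2*x + 1) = x*(x - 2)*(x + 1)^2*(x + 1)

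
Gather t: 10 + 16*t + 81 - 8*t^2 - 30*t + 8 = -8*t^2 - 14*t + 99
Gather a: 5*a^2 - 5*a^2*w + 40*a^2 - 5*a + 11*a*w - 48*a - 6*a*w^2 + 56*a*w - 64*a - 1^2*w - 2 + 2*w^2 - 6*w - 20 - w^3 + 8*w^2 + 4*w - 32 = a^2*(45 - 5*w) + a*(-6*w^2 + 67*w - 117) - w^3 + 10*w^2 - 3*w - 54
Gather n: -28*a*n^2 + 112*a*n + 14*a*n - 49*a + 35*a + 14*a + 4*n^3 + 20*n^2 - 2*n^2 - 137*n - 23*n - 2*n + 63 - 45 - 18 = 4*n^3 + n^2*(18 - 28*a) + n*(126*a - 162)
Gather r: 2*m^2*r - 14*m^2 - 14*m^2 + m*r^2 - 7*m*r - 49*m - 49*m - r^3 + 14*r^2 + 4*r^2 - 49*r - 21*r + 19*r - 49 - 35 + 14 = -28*m^2 - 98*m - r^3 + r^2*(m + 18) + r*(2*m^2 - 7*m - 51) - 70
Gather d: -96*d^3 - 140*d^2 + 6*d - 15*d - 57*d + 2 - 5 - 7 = -96*d^3 - 140*d^2 - 66*d - 10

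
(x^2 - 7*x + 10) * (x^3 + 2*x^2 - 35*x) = x^5 - 5*x^4 - 39*x^3 + 265*x^2 - 350*x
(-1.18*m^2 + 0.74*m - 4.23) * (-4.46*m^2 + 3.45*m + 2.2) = 5.2628*m^4 - 7.3714*m^3 + 18.8228*m^2 - 12.9655*m - 9.306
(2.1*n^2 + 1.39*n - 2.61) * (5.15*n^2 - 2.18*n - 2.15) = 10.815*n^4 + 2.5805*n^3 - 20.9867*n^2 + 2.7013*n + 5.6115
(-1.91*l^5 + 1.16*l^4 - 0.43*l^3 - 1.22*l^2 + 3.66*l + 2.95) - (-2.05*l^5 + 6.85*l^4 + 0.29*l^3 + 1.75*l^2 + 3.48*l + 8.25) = 0.14*l^5 - 5.69*l^4 - 0.72*l^3 - 2.97*l^2 + 0.18*l - 5.3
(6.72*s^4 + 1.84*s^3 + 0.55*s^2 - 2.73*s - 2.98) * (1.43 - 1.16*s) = -7.7952*s^5 + 7.4752*s^4 + 1.9932*s^3 + 3.9533*s^2 - 0.4471*s - 4.2614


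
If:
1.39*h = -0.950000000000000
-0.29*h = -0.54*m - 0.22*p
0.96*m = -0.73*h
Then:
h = -0.68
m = 0.52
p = -2.18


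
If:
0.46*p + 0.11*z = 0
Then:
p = -0.239130434782609*z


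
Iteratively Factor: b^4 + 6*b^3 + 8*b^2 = (b)*(b^3 + 6*b^2 + 8*b) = b*(b + 2)*(b^2 + 4*b) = b^2*(b + 2)*(b + 4)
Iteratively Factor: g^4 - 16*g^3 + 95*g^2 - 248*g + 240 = (g - 4)*(g^3 - 12*g^2 + 47*g - 60) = (g - 4)^2*(g^2 - 8*g + 15) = (g - 4)^2*(g - 3)*(g - 5)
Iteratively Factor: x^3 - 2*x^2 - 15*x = (x - 5)*(x^2 + 3*x) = (x - 5)*(x + 3)*(x)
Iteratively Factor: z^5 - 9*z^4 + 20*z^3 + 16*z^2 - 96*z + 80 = (z - 5)*(z^4 - 4*z^3 + 16*z - 16) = (z - 5)*(z - 2)*(z^3 - 2*z^2 - 4*z + 8) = (z - 5)*(z - 2)*(z + 2)*(z^2 - 4*z + 4) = (z - 5)*(z - 2)^2*(z + 2)*(z - 2)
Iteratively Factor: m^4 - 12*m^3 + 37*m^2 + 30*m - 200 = (m - 4)*(m^3 - 8*m^2 + 5*m + 50) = (m - 5)*(m - 4)*(m^2 - 3*m - 10) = (m - 5)*(m - 4)*(m + 2)*(m - 5)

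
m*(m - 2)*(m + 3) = m^3 + m^2 - 6*m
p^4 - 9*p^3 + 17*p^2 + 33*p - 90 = (p - 5)*(p - 3)^2*(p + 2)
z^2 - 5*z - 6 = (z - 6)*(z + 1)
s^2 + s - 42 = (s - 6)*(s + 7)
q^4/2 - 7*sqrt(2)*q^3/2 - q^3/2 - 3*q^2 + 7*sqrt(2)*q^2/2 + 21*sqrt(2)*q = q*(q/2 + 1)*(q - 3)*(q - 7*sqrt(2))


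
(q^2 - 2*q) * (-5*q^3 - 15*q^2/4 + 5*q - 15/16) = -5*q^5 + 25*q^4/4 + 25*q^3/2 - 175*q^2/16 + 15*q/8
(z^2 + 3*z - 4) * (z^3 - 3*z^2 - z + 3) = z^5 - 14*z^3 + 12*z^2 + 13*z - 12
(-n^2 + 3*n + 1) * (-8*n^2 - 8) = 8*n^4 - 24*n^3 - 24*n - 8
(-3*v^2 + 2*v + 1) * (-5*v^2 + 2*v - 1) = 15*v^4 - 16*v^3 + 2*v^2 - 1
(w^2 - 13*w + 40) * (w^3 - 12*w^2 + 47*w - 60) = w^5 - 25*w^4 + 243*w^3 - 1151*w^2 + 2660*w - 2400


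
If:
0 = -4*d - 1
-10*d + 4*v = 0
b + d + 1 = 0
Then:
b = -3/4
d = -1/4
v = -5/8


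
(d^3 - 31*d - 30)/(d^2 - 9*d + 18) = (d^2 + 6*d + 5)/(d - 3)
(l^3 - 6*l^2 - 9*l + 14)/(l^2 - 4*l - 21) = (l^2 + l - 2)/(l + 3)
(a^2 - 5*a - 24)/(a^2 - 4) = (a^2 - 5*a - 24)/(a^2 - 4)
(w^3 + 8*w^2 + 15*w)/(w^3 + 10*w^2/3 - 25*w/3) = 3*(w + 3)/(3*w - 5)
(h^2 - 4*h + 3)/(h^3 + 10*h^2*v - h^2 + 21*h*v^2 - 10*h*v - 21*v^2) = (h - 3)/(h^2 + 10*h*v + 21*v^2)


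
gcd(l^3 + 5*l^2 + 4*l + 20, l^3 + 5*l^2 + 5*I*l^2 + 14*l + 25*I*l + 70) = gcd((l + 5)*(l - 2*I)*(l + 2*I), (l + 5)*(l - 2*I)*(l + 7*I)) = l^2 + l*(5 - 2*I) - 10*I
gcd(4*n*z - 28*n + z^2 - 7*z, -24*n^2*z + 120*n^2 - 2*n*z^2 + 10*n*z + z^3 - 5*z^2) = 4*n + z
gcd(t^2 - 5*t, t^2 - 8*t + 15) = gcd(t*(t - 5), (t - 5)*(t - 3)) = t - 5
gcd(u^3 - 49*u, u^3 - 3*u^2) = u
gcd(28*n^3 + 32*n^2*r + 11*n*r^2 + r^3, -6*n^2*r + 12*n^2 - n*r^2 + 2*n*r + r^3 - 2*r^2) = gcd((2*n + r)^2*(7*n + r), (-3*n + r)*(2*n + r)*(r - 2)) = 2*n + r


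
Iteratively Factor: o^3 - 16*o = (o + 4)*(o^2 - 4*o) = o*(o + 4)*(o - 4)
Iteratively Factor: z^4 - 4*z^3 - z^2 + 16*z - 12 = (z - 1)*(z^3 - 3*z^2 - 4*z + 12) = (z - 2)*(z - 1)*(z^2 - z - 6) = (z - 3)*(z - 2)*(z - 1)*(z + 2)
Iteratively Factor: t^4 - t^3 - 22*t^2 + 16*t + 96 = (t - 3)*(t^3 + 2*t^2 - 16*t - 32) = (t - 4)*(t - 3)*(t^2 + 6*t + 8) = (t - 4)*(t - 3)*(t + 2)*(t + 4)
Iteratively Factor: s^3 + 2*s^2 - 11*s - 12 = (s + 1)*(s^2 + s - 12) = (s + 1)*(s + 4)*(s - 3)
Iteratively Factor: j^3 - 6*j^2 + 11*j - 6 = (j - 2)*(j^2 - 4*j + 3) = (j - 2)*(j - 1)*(j - 3)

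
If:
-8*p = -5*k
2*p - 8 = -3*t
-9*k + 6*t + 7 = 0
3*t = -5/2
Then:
No Solution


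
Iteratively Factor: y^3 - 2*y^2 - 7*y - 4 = (y + 1)*(y^2 - 3*y - 4) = (y - 4)*(y + 1)*(y + 1)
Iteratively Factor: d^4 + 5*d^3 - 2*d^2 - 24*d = (d + 4)*(d^3 + d^2 - 6*d) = (d + 3)*(d + 4)*(d^2 - 2*d) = d*(d + 3)*(d + 4)*(d - 2)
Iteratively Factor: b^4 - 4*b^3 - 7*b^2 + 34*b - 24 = (b - 4)*(b^3 - 7*b + 6) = (b - 4)*(b - 1)*(b^2 + b - 6) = (b - 4)*(b - 2)*(b - 1)*(b + 3)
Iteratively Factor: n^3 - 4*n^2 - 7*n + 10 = (n + 2)*(n^2 - 6*n + 5) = (n - 1)*(n + 2)*(n - 5)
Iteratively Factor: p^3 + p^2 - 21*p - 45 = (p - 5)*(p^2 + 6*p + 9) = (p - 5)*(p + 3)*(p + 3)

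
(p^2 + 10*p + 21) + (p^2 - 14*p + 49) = 2*p^2 - 4*p + 70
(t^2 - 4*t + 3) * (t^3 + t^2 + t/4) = t^5 - 3*t^4 - 3*t^3/4 + 2*t^2 + 3*t/4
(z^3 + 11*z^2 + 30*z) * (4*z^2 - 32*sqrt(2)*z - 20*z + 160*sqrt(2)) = 4*z^5 - 32*sqrt(2)*z^4 + 24*z^4 - 192*sqrt(2)*z^3 - 100*z^3 - 600*z^2 + 800*sqrt(2)*z^2 + 4800*sqrt(2)*z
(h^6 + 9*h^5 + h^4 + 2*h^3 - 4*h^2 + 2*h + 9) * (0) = 0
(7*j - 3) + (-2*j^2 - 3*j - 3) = -2*j^2 + 4*j - 6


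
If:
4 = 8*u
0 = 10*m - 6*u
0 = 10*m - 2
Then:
No Solution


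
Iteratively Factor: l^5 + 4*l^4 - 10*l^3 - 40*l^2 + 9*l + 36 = (l + 4)*(l^4 - 10*l^2 + 9) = (l - 1)*(l + 4)*(l^3 + l^2 - 9*l - 9) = (l - 3)*(l - 1)*(l + 4)*(l^2 + 4*l + 3) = (l - 3)*(l - 1)*(l + 3)*(l + 4)*(l + 1)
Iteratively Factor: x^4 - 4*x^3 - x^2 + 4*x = (x - 4)*(x^3 - x) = (x - 4)*(x + 1)*(x^2 - x) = x*(x - 4)*(x + 1)*(x - 1)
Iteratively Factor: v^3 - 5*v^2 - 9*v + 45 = (v - 5)*(v^2 - 9) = (v - 5)*(v + 3)*(v - 3)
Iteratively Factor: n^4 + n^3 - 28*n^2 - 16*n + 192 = (n + 4)*(n^3 - 3*n^2 - 16*n + 48) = (n - 4)*(n + 4)*(n^2 + n - 12) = (n - 4)*(n - 3)*(n + 4)*(n + 4)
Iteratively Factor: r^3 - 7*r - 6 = (r + 2)*(r^2 - 2*r - 3) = (r + 1)*(r + 2)*(r - 3)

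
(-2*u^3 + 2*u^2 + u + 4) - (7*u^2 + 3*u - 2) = -2*u^3 - 5*u^2 - 2*u + 6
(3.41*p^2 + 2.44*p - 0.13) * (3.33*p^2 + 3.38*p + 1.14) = 11.3553*p^4 + 19.651*p^3 + 11.7017*p^2 + 2.3422*p - 0.1482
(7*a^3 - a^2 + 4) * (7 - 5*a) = -35*a^4 + 54*a^3 - 7*a^2 - 20*a + 28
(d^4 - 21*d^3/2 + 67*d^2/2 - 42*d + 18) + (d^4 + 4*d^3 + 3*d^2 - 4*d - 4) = 2*d^4 - 13*d^3/2 + 73*d^2/2 - 46*d + 14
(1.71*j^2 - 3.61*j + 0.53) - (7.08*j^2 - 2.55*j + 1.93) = -5.37*j^2 - 1.06*j - 1.4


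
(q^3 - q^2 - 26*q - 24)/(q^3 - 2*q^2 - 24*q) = (q + 1)/q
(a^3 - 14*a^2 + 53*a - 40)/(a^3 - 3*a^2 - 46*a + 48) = (a - 5)/(a + 6)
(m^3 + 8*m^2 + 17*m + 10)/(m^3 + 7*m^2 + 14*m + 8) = (m + 5)/(m + 4)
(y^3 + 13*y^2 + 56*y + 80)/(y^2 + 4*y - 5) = (y^2 + 8*y + 16)/(y - 1)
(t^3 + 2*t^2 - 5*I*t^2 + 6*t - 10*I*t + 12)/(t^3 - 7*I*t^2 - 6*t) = (t^2 + t*(2 + I) + 2*I)/(t*(t - I))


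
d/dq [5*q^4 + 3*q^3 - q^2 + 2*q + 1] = 20*q^3 + 9*q^2 - 2*q + 2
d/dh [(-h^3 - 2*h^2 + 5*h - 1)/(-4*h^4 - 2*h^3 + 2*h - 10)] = (-h^6 - 4*h^5 + 14*h^4 + 5*h^2 + 10*h - 12)/(4*h^8 + 4*h^7 + h^6 - 4*h^5 + 18*h^4 + 10*h^3 + h^2 - 10*h + 25)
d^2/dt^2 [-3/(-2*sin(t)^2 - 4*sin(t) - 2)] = 3*(3 - 2*sin(t))/(sin(t) + 1)^3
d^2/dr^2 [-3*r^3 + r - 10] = -18*r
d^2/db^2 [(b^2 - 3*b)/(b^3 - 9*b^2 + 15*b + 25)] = 2*(b^4 + b^3 + 21*b^2 - 53*b + 70)/(b^7 - 17*b^6 + 93*b^5 - 109*b^4 - 445*b^3 + 525*b^2 + 1375*b + 625)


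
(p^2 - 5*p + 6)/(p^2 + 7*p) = (p^2 - 5*p + 6)/(p*(p + 7))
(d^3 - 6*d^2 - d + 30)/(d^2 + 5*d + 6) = (d^2 - 8*d + 15)/(d + 3)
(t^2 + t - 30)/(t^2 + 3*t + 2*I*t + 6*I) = (t^2 + t - 30)/(t^2 + t*(3 + 2*I) + 6*I)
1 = 1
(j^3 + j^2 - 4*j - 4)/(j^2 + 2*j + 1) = (j^2 - 4)/(j + 1)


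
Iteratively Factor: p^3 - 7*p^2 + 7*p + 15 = (p + 1)*(p^2 - 8*p + 15) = (p - 3)*(p + 1)*(p - 5)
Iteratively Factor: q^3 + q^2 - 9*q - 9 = (q + 3)*(q^2 - 2*q - 3) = (q - 3)*(q + 3)*(q + 1)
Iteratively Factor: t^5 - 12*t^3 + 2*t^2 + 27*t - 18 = (t - 3)*(t^4 + 3*t^3 - 3*t^2 - 7*t + 6) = (t - 3)*(t - 1)*(t^3 + 4*t^2 + t - 6) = (t - 3)*(t - 1)*(t + 3)*(t^2 + t - 2) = (t - 3)*(t - 1)*(t + 2)*(t + 3)*(t - 1)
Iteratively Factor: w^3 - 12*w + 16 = (w + 4)*(w^2 - 4*w + 4) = (w - 2)*(w + 4)*(w - 2)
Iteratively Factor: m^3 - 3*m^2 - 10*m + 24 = (m - 4)*(m^2 + m - 6) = (m - 4)*(m - 2)*(m + 3)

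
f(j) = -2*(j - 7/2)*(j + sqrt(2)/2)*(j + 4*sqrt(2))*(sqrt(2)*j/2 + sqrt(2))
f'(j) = -sqrt(2)*(j - 7/2)*(j + sqrt(2)/2)*(j + 4*sqrt(2)) - 2*(j - 7/2)*(j + sqrt(2)/2)*(sqrt(2)*j/2 + sqrt(2)) - 2*(j - 7/2)*(j + 4*sqrt(2))*(sqrt(2)*j/2 + sqrt(2)) - 2*(j + sqrt(2)/2)*(j + 4*sqrt(2))*(sqrt(2)*j/2 + sqrt(2)) = -4*sqrt(2)*j^3 - 27*j^2 + 9*sqrt(2)*j^2/2 + 6*sqrt(2)*j + 27*j + 6*sqrt(2) + 63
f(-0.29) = 20.52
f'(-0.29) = 59.60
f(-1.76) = -7.33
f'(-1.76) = -24.05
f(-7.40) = -971.14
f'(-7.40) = 971.16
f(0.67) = 93.10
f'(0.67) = 84.30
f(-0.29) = 20.52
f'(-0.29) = 59.60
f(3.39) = 31.08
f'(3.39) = -265.75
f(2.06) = 176.55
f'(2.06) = 7.56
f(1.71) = 167.23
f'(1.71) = 43.54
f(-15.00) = -45419.60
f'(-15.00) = 13987.98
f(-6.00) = -97.60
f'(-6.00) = 337.56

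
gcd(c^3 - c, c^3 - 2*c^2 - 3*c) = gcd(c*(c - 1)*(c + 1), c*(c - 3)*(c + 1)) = c^2 + c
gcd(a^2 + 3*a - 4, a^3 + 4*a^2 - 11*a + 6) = a - 1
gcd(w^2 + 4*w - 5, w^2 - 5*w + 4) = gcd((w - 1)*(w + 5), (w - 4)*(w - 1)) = w - 1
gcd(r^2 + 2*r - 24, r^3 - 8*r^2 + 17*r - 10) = 1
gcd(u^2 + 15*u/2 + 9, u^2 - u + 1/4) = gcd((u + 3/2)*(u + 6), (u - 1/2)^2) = 1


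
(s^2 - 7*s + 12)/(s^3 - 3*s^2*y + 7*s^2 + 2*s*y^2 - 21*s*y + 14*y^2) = (s^2 - 7*s + 12)/(s^3 - 3*s^2*y + 7*s^2 + 2*s*y^2 - 21*s*y + 14*y^2)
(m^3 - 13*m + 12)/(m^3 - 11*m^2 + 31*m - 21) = (m + 4)/(m - 7)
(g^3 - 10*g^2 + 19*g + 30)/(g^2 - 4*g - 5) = g - 6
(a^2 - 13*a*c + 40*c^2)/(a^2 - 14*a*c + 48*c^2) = (a - 5*c)/(a - 6*c)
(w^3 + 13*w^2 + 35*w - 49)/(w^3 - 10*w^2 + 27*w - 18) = (w^2 + 14*w + 49)/(w^2 - 9*w + 18)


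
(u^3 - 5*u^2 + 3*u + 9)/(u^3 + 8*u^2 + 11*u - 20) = (u^3 - 5*u^2 + 3*u + 9)/(u^3 + 8*u^2 + 11*u - 20)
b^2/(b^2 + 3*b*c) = b/(b + 3*c)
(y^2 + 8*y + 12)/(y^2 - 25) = (y^2 + 8*y + 12)/(y^2 - 25)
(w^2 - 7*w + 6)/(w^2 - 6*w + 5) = (w - 6)/(w - 5)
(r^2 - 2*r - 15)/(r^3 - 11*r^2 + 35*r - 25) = (r + 3)/(r^2 - 6*r + 5)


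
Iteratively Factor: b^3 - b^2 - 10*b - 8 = (b + 2)*(b^2 - 3*b - 4) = (b + 1)*(b + 2)*(b - 4)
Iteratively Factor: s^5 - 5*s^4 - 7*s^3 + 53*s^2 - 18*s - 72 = (s + 1)*(s^4 - 6*s^3 - s^2 + 54*s - 72) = (s - 3)*(s + 1)*(s^3 - 3*s^2 - 10*s + 24) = (s - 3)*(s + 1)*(s + 3)*(s^2 - 6*s + 8) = (s - 3)*(s - 2)*(s + 1)*(s + 3)*(s - 4)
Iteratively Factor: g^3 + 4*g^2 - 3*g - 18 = (g - 2)*(g^2 + 6*g + 9) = (g - 2)*(g + 3)*(g + 3)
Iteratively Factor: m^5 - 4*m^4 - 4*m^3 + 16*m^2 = (m - 2)*(m^4 - 2*m^3 - 8*m^2) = (m - 4)*(m - 2)*(m^3 + 2*m^2) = (m - 4)*(m - 2)*(m + 2)*(m^2) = m*(m - 4)*(m - 2)*(m + 2)*(m)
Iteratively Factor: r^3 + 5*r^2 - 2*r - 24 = (r + 4)*(r^2 + r - 6) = (r - 2)*(r + 4)*(r + 3)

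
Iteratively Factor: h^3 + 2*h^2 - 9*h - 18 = (h + 3)*(h^2 - h - 6) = (h - 3)*(h + 3)*(h + 2)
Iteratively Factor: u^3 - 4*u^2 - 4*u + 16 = (u - 2)*(u^2 - 2*u - 8) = (u - 2)*(u + 2)*(u - 4)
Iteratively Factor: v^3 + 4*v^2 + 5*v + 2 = (v + 1)*(v^2 + 3*v + 2) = (v + 1)*(v + 2)*(v + 1)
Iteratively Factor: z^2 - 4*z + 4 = (z - 2)*(z - 2)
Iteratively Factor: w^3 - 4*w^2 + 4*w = (w)*(w^2 - 4*w + 4) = w*(w - 2)*(w - 2)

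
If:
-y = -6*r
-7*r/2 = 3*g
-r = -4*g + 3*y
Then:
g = 0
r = 0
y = 0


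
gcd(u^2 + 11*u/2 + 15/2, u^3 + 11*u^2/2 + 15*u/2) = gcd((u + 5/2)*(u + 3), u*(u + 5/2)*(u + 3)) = u^2 + 11*u/2 + 15/2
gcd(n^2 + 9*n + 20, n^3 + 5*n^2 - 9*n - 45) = n + 5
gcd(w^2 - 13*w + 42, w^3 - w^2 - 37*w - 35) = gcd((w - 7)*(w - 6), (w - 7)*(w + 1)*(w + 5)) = w - 7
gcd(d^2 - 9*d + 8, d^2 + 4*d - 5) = d - 1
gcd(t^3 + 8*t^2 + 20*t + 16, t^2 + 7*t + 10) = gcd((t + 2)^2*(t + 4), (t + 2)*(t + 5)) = t + 2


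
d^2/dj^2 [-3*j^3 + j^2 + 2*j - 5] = 2 - 18*j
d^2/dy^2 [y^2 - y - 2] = 2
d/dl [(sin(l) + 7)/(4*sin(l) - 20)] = -3*cos(l)/(sin(l) - 5)^2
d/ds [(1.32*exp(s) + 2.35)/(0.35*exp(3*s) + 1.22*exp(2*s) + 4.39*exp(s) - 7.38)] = (-(1.32*exp(s) + 2.35)*(1.05*exp(2*s) + 2.44*exp(s) + 4.39) + 0.462*exp(3*s) + 1.6104*exp(2*s) + 5.7948*exp(s) - 9.7416)*exp(s)/(0.35*exp(3*s) + 1.22*exp(2*s) + 4.39*exp(s) - 7.38)^2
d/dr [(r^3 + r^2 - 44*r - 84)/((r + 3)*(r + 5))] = (r^4 + 16*r^3 + 97*r^2 + 198*r + 12)/(r^4 + 16*r^3 + 94*r^2 + 240*r + 225)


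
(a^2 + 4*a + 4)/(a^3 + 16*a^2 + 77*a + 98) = (a + 2)/(a^2 + 14*a + 49)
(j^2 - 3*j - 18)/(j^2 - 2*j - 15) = (j - 6)/(j - 5)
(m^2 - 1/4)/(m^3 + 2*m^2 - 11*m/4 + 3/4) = (2*m + 1)/(2*m^2 + 5*m - 3)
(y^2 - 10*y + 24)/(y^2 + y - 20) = (y - 6)/(y + 5)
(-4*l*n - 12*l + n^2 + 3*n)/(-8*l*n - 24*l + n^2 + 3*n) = (4*l - n)/(8*l - n)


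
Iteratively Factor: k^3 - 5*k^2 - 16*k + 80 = (k - 5)*(k^2 - 16) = (k - 5)*(k - 4)*(k + 4)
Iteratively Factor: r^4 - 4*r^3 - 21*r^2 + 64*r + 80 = (r - 4)*(r^3 - 21*r - 20) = (r - 5)*(r - 4)*(r^2 + 5*r + 4) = (r - 5)*(r - 4)*(r + 4)*(r + 1)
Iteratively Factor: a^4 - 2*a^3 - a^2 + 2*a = (a + 1)*(a^3 - 3*a^2 + 2*a) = a*(a + 1)*(a^2 - 3*a + 2) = a*(a - 1)*(a + 1)*(a - 2)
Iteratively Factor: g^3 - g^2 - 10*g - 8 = (g - 4)*(g^2 + 3*g + 2) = (g - 4)*(g + 1)*(g + 2)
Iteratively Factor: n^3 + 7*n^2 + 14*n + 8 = (n + 4)*(n^2 + 3*n + 2) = (n + 2)*(n + 4)*(n + 1)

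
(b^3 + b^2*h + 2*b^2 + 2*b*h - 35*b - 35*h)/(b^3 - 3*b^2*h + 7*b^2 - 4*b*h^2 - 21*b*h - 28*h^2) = (b - 5)/(b - 4*h)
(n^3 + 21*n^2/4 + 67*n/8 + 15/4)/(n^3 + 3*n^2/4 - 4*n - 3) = (n + 5/2)/(n - 2)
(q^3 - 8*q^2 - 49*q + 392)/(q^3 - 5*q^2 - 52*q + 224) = (q - 7)/(q - 4)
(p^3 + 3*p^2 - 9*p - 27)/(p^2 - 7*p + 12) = (p^2 + 6*p + 9)/(p - 4)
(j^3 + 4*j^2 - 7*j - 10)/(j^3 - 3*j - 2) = (j + 5)/(j + 1)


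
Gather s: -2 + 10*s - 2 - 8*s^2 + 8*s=-8*s^2 + 18*s - 4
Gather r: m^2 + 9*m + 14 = m^2 + 9*m + 14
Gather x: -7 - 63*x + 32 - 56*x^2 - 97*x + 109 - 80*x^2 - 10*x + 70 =-136*x^2 - 170*x + 204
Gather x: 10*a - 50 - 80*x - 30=10*a - 80*x - 80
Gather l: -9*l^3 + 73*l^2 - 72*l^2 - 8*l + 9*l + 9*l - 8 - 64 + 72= -9*l^3 + l^2 + 10*l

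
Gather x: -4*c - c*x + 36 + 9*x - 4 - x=-4*c + x*(8 - c) + 32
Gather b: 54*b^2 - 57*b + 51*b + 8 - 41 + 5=54*b^2 - 6*b - 28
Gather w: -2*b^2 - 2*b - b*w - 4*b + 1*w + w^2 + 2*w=-2*b^2 - 6*b + w^2 + w*(3 - b)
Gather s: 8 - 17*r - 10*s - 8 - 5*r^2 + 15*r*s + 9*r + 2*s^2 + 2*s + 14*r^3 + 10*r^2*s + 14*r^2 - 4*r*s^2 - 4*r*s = 14*r^3 + 9*r^2 - 8*r + s^2*(2 - 4*r) + s*(10*r^2 + 11*r - 8)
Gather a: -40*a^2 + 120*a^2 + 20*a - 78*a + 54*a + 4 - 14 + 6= 80*a^2 - 4*a - 4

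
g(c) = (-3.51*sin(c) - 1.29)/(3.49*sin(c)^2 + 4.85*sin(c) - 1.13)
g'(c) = (-6.98*sin(c)*cos(c) - 4.85*cos(c))*(-3.51*sin(c) - 1.29)/(3.49*sin(c)^2 + 4.85*sin(c) - 1.13)^2 - 3.51*cos(c)/(3.49*sin(c)^2 + 4.85*sin(c) - 1.13) = (12.2499*sin(c)^2 + 9.0042*sin(c) + 10.2228)*cos(c)/(12.1801*sin(c)^4 + 33.853*sin(c)^3 + 15.6351*sin(c)^2 - 10.961*sin(c) + 1.2769)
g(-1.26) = -0.79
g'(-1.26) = 0.58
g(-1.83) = -0.82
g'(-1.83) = -0.51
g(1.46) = -0.67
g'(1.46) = 0.07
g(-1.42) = -0.87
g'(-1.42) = 0.32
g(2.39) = -0.97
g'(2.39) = -1.11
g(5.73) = -0.20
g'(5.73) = 1.02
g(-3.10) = 0.86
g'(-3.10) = -5.61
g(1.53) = -0.67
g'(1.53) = 0.02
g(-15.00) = -0.35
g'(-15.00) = -0.92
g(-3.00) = 0.46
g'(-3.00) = -2.99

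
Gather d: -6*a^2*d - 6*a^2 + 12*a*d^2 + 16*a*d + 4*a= -6*a^2 + 12*a*d^2 + 4*a + d*(-6*a^2 + 16*a)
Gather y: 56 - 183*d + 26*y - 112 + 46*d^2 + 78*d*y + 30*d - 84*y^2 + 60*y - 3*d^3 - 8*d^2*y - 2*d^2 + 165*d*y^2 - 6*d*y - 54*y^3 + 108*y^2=-3*d^3 + 44*d^2 - 153*d - 54*y^3 + y^2*(165*d + 24) + y*(-8*d^2 + 72*d + 86) - 56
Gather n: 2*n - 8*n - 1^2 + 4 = 3 - 6*n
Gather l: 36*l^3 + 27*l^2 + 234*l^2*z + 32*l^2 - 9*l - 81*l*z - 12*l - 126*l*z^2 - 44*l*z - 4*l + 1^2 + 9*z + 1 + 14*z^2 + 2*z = 36*l^3 + l^2*(234*z + 59) + l*(-126*z^2 - 125*z - 25) + 14*z^2 + 11*z + 2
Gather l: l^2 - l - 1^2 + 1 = l^2 - l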